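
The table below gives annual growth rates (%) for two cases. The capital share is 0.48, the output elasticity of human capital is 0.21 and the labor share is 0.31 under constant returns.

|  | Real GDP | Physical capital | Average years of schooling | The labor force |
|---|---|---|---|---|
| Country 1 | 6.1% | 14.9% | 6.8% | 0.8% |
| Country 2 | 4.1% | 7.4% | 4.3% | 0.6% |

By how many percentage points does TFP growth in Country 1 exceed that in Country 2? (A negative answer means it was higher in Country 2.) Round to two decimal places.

Labor's share = 1 − 0.48 − 0.21 = 0.31.
Country 1: TFP = 6.1 − 7.152 − 1.428 − 0.248 = -2.728%.
Country 2: TFP = 4.1 − 3.552 − 0.903 − 0.186 = -0.541%.
Difference = -2.728 − (-0.541) = -2.187 pp.

-2.19 percentage points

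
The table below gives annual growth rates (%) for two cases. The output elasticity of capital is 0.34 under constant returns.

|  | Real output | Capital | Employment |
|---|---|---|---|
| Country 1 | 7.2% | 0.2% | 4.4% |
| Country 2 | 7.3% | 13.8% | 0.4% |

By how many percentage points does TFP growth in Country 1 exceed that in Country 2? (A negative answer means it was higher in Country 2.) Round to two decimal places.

1.88 percentage points

Labor's share = 1 − 0.34 = 0.66.
Country 1: TFP = 7.2 − 0.068 − 2.904 = 4.228%.
Country 2: TFP = 7.3 − 4.692 − 0.264 = 2.344%.
Difference = 4.228 − (2.344) = 1.884 pp.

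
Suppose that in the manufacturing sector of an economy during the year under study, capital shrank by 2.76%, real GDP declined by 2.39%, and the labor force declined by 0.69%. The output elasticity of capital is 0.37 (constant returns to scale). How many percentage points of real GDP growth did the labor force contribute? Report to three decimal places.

-0.435 percentage points

Labor's share = 1 − 0.37 = 0.63.
Contribution = share × growth = 0.63 × (-0.69) = -0.4347 pp.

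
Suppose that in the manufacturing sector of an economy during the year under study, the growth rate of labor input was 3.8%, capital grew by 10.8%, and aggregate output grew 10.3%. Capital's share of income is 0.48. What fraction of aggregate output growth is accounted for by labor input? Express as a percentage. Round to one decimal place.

Labor input accounted for 19.2% of growth.

Labor's share = 1 − 0.48 = 0.52.
Labor input contributed 0.52 × 3.8 = 1.976 pp.
Share of growth = 1.976 / 10.3 × 100 = 19.184%.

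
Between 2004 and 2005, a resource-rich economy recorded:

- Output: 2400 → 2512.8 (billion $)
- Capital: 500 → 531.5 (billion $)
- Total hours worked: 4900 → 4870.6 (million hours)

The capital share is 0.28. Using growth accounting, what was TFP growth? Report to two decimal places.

Output growth = (2512.8 − 2400) / 2400 = 4.7%.
Capital growth = (531.5 − 500) / 500 = 6.3%.
Total hours worked growth = (4870.6 − 4900) / 4900 = -0.6%.
Labor's share = 1 − 0.28 = 0.72.
Capital: 0.28 × 6.3 = 1.764 pp.
Total hours worked: 0.72 × (-0.6) = -0.432 pp.
TFP growth = 4.7 − 1.332 = 3.368%.

TFP grew 3.37%.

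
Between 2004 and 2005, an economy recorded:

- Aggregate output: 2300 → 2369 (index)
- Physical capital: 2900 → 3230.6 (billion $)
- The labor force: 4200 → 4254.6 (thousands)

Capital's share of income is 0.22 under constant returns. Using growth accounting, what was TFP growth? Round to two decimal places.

-0.52%

Aggregate output growth = (2369 − 2300) / 2300 = 3%.
Physical capital growth = (3230.6 − 2900) / 2900 = 11.4%.
The labor force growth = (4254.6 − 4200) / 4200 = 1.3%.
Labor's share = 1 − 0.22 = 0.78.
Physical capital: 0.22 × 11.4 = 2.508 pp.
The labor force: 0.78 × 1.3 = 1.014 pp.
TFP growth = 3 − 3.522 = -0.522%.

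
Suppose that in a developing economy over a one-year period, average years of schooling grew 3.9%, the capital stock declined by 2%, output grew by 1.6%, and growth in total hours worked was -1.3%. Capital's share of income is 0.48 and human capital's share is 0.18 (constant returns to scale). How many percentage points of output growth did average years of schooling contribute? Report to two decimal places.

0.70

Contribution = share × growth = 0.18 × 3.9 = 0.702 pp.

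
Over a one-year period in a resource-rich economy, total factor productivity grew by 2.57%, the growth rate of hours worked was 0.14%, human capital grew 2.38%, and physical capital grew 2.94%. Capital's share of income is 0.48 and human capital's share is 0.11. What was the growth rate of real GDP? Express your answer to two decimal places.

Labor's share = 1 − 0.48 − 0.11 = 0.41.
Physical capital: 0.48 × 2.94 = 1.4112 pp.
Human capital: 0.11 × 2.38 = 0.2618 pp.
Hours worked: 0.41 × 0.14 = 0.0574 pp.
Output growth = 2.57 + 1.7304 = 4.3004%.

Real GDP growth was 4.30%.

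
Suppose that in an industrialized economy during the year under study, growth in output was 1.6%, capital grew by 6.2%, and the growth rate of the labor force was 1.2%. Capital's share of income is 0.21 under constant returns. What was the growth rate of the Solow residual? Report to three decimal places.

Labor's share = 1 − 0.21 = 0.79.
Capital: 0.21 × 6.2 = 1.302 pp.
The labor force: 0.79 × 1.2 = 0.948 pp.
TFP growth = 1.6 − 2.25 = -0.65%.

-0.650%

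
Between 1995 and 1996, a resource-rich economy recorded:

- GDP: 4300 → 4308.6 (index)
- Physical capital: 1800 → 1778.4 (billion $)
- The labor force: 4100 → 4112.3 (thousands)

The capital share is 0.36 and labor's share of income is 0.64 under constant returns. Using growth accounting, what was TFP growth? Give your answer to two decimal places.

GDP growth = (4308.6 − 4300) / 4300 = 0.2%.
Physical capital growth = (1778.4 − 1800) / 1800 = -1.2%.
The labor force growth = (4112.3 − 4100) / 4100 = 0.3%.
Labor's share = 1 − 0.36 = 0.64.
Physical capital: 0.36 × (-1.2) = -0.432 pp.
The labor force: 0.64 × 0.3 = 0.192 pp.
TFP growth = 0.2 + 0.24 = 0.44%.

0.44%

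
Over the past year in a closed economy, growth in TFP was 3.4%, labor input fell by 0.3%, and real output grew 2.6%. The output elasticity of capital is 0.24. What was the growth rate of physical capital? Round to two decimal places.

-2.38%

Labor's share = 1 − 0.24 = 0.76.
gY = gA + 0.76×(-0.3) + 0.24×g.
0.24×g = 2.6 − 3.4 + 0.228 = -0.572.
g = -0.572 / 0.24 = -2.3833%.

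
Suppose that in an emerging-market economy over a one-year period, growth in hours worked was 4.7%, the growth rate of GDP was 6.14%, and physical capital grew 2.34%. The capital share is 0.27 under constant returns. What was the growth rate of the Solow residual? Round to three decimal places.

2.077%

Labor's share = 1 − 0.27 = 0.73.
Physical capital: 0.27 × 2.34 = 0.6318 pp.
Hours worked: 0.73 × 4.7 = 3.431 pp.
TFP growth = 6.14 − 4.0628 = 2.0772%.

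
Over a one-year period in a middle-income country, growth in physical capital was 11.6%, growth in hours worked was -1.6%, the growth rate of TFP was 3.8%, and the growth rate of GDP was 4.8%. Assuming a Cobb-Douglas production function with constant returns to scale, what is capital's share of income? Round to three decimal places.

gY = gA + α·gK + (1−α)·gL, so gY − gA − gL = α(gK − gL).
4.8 − 3.8 + 1.6 = α × (11.6 − (-1.6)).
2.6 = 13.2 α, so α = 0.19697.

α = 0.197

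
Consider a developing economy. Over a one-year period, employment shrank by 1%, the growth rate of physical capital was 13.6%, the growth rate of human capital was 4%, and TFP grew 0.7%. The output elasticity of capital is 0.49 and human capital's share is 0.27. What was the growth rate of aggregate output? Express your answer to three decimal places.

Labor's share = 1 − 0.49 − 0.27 = 0.24.
Physical capital: 0.49 × 13.6 = 6.664 pp.
Human capital: 0.27 × 4 = 1.08 pp.
Employment: 0.24 × (-1) = -0.24 pp.
Output growth = 0.7 + 7.504 = 8.204%.

8.204%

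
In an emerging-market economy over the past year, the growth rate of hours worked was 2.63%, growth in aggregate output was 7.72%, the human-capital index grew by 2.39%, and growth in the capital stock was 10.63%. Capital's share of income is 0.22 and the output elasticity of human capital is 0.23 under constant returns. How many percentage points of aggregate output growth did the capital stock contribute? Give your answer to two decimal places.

Contribution = share × growth = 0.22 × 10.63 = 2.3386 pp.

2.34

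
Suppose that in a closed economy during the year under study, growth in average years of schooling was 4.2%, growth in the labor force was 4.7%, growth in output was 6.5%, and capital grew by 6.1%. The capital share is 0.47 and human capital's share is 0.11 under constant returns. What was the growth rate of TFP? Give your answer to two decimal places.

Labor's share = 1 − 0.47 − 0.11 = 0.42.
Capital: 0.47 × 6.1 = 2.867 pp.
Average years of schooling: 0.11 × 4.2 = 0.462 pp.
The labor force: 0.42 × 4.7 = 1.974 pp.
TFP growth = 6.5 − 5.303 = 1.197%.

TFP growth was 1.20%.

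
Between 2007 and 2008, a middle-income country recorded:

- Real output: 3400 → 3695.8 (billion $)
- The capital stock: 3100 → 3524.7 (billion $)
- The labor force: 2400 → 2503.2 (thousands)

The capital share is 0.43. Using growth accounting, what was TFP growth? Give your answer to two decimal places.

TFP growth was 0.36%.

Real output growth = (3695.8 − 3400) / 3400 = 8.7%.
The capital stock growth = (3524.7 − 3100) / 3100 = 13.7%.
The labor force growth = (2503.2 − 2400) / 2400 = 4.3%.
Labor's share = 1 − 0.43 = 0.57.
The capital stock: 0.43 × 13.7 = 5.891 pp.
The labor force: 0.57 × 4.3 = 2.451 pp.
TFP growth = 8.7 − 8.342 = 0.358%.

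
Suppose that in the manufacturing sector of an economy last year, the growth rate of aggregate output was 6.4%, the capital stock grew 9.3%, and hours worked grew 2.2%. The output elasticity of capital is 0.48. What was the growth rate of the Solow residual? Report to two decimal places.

The Solow residual growth was 0.79%.

Labor's share = 1 − 0.48 = 0.52.
The capital stock: 0.48 × 9.3 = 4.464 pp.
Hours worked: 0.52 × 2.2 = 1.144 pp.
TFP growth = 6.4 − 5.608 = 0.792%.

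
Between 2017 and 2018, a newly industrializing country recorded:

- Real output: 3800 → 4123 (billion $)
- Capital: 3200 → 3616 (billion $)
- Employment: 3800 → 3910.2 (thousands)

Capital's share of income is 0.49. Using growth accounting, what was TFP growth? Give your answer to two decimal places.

0.65%

Real output growth = (4123 − 3800) / 3800 = 8.5%.
Capital growth = (3616 − 3200) / 3200 = 13%.
Employment growth = (3910.2 − 3800) / 3800 = 2.9%.
Labor's share = 1 − 0.49 = 0.51.
Capital: 0.49 × 13 = 6.37 pp.
Employment: 0.51 × 2.9 = 1.479 pp.
TFP growth = 8.5 − 7.849 = 0.651%.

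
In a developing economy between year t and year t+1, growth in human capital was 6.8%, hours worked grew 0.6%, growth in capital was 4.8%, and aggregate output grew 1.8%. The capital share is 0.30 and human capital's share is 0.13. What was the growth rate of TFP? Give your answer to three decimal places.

Labor's share = 1 − 0.3 − 0.13 = 0.57.
Capital: 0.3 × 4.8 = 1.44 pp.
Human capital: 0.13 × 6.8 = 0.884 pp.
Hours worked: 0.57 × 0.6 = 0.342 pp.
TFP growth = 1.8 − 2.666 = -0.866%.

-0.866%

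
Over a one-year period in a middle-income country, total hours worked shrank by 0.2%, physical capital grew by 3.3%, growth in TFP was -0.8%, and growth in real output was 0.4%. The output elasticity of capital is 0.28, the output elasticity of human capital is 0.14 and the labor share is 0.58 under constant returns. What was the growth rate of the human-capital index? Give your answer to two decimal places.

2.80%

Labor's share = 1 − 0.28 − 0.14 = 0.58.
gY = gA + 0.28×3.3 + 0.58×(-0.2) + 0.14×g.
0.14×g = 0.4 + 0.8 − 0.808 = 0.392.
g = 0.392 / 0.14 = 2.8%.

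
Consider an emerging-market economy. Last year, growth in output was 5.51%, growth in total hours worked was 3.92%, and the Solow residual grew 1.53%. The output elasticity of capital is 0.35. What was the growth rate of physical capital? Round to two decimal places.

4.09%

Labor's share = 1 − 0.35 = 0.65.
gY = gA + 0.65×3.92 + 0.35×g.
0.35×g = 5.51 − 1.53 − 2.548 = 1.432.
g = 1.432 / 0.35 = 4.0914%.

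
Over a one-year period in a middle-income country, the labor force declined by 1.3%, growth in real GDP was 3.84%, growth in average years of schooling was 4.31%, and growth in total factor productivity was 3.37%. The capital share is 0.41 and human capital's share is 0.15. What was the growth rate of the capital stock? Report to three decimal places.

Labor's share = 1 − 0.41 − 0.15 = 0.44.
gY = gA + 0.15×4.31 + 0.44×(-1.3) + 0.41×g.
0.41×g = 3.84 − 3.37 − 0.0745 = 0.3955.
g = 0.3955 / 0.41 = 0.96463%.

0.965%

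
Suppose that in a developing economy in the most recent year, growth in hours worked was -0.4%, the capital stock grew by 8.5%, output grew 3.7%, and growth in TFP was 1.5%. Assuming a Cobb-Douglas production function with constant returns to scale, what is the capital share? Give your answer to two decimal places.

gY = gA + α·gK + (1−α)·gL, so gY − gA − gL = α(gK − gL).
3.7 − 1.5 + 0.4 = α × (8.5 − (-0.4)).
2.6 = 8.9 α, so α = 0.2921.

The capital share is 0.29.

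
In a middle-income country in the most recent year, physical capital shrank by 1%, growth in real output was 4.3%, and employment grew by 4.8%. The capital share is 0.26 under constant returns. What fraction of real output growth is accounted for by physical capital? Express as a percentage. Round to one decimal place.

Physical capital contributed 0.26 × (-1) = -0.26 pp.
Share of growth = -0.26 / 4.3 × 100 = -6.047%.

Physical capital accounted for -6.0% of growth.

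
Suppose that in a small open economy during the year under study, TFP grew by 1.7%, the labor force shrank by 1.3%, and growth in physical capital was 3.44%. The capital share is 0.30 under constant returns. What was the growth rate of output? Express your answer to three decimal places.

Output growth was 1.822%.

Labor's share = 1 − 0.3 = 0.7.
Physical capital: 0.3 × 3.44 = 1.032 pp.
The labor force: 0.7 × (-1.3) = -0.91 pp.
Output growth = 1.7 + 0.122 = 1.822%.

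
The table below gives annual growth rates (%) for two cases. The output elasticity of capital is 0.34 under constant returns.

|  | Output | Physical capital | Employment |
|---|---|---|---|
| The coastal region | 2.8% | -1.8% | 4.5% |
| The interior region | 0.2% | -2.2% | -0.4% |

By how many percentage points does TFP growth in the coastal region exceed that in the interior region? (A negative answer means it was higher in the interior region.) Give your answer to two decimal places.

-0.77 percentage points

Labor's share = 1 − 0.34 = 0.66.
The coastal region: TFP = 2.8 + 0.612 − 2.97 = 0.442%.
The interior region: TFP = 0.2 + 0.748 + 0.264 = 1.212%.
Difference = 0.442 − (1.212) = -0.77 pp.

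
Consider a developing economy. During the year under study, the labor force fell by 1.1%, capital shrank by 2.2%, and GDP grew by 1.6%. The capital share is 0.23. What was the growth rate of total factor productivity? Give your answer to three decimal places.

Labor's share = 1 − 0.23 = 0.77.
Capital: 0.23 × (-2.2) = -0.506 pp.
The labor force: 0.77 × (-1.1) = -0.847 pp.
TFP growth = 1.6 + 1.353 = 2.953%.

2.953%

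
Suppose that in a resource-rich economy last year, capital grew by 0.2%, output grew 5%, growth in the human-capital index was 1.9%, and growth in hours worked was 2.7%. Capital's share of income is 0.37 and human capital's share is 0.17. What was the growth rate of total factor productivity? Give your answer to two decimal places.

Labor's share = 1 − 0.37 − 0.17 = 0.46.
Capital: 0.37 × 0.2 = 0.074 pp.
The human-capital index: 0.17 × 1.9 = 0.323 pp.
Hours worked: 0.46 × 2.7 = 1.242 pp.
TFP growth = 5 − 1.639 = 3.361%.

Total factor productivity grew 3.36%.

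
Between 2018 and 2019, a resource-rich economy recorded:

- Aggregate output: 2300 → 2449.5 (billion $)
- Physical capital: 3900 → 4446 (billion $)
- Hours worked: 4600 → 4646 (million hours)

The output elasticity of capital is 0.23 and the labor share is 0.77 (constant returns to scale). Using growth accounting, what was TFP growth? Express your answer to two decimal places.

TFP growth was 2.51%.

Aggregate output growth = (2449.5 − 2300) / 2300 = 6.5%.
Physical capital growth = (4446 − 3900) / 3900 = 14%.
Hours worked growth = (4646 − 4600) / 4600 = 1%.
Labor's share = 1 − 0.23 = 0.77.
Physical capital: 0.23 × 14 = 3.22 pp.
Hours worked: 0.77 × 1 = 0.77 pp.
TFP growth = 6.5 − 3.99 = 2.51%.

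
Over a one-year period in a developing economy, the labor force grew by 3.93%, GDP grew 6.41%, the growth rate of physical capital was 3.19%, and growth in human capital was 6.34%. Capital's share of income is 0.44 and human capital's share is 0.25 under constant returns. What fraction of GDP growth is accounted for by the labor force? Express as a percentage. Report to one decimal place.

19.0%

Labor's share = 1 − 0.44 − 0.25 = 0.31.
The labor force contributed 0.31 × 3.93 = 1.2183 pp.
Share of growth = 1.2183 / 6.41 × 100 = 19.006%.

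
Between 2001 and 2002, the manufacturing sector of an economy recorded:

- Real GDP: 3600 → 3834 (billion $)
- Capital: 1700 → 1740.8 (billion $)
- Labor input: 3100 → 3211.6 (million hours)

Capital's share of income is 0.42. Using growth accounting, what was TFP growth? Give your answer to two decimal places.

Real GDP growth = (3834 − 3600) / 3600 = 6.5%.
Capital growth = (1740.8 − 1700) / 1700 = 2.4%.
Labor input growth = (3211.6 − 3100) / 3100 = 3.6%.
Labor's share = 1 − 0.42 = 0.58.
Capital: 0.42 × 2.4 = 1.008 pp.
Labor input: 0.58 × 3.6 = 2.088 pp.
TFP growth = 6.5 − 3.096 = 3.404%.

3.40%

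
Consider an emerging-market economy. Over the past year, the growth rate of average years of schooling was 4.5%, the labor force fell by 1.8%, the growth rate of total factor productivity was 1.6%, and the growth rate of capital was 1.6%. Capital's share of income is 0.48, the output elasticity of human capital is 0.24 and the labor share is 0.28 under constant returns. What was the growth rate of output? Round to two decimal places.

Output grew 2.94%.

Labor's share = 1 − 0.48 − 0.24 = 0.28.
Capital: 0.48 × 1.6 = 0.768 pp.
Average years of schooling: 0.24 × 4.5 = 1.08 pp.
The labor force: 0.28 × (-1.8) = -0.504 pp.
Output growth = 1.6 + 1.344 = 2.944%.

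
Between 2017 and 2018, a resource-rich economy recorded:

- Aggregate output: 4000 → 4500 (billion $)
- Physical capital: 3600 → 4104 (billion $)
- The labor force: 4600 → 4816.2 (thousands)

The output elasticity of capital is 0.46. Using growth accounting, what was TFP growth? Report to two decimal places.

TFP growth was 3.52%.

Aggregate output growth = (4500 − 4000) / 4000 = 12.5%.
Physical capital growth = (4104 − 3600) / 3600 = 14%.
The labor force growth = (4816.2 − 4600) / 4600 = 4.7%.
Labor's share = 1 − 0.46 = 0.54.
Physical capital: 0.46 × 14 = 6.44 pp.
The labor force: 0.54 × 4.7 = 2.538 pp.
TFP growth = 12.5 − 8.978 = 3.522%.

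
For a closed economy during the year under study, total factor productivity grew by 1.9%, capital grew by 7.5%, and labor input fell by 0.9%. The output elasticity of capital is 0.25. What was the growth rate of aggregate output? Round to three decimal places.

Labor's share = 1 − 0.25 = 0.75.
Capital: 0.25 × 7.5 = 1.875 pp.
Labor input: 0.75 × (-0.9) = -0.675 pp.
Output growth = 1.9 + 1.2 = 3.1%.

Aggregate output growth was 3.100%.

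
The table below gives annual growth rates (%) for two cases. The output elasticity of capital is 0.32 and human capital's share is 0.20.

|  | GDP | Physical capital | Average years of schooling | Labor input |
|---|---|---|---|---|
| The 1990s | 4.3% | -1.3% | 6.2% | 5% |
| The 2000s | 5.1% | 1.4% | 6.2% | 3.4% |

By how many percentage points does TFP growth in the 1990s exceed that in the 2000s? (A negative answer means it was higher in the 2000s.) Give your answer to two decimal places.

Labor's share = 1 − 0.32 − 0.2 = 0.48.
The 1990s: TFP = 4.3 + 0.416 − 1.24 − 2.4 = 1.076%.
The 2000s: TFP = 5.1 − 0.448 − 1.24 − 1.632 = 1.78%.
Difference = 1.076 − (1.78) = -0.704 pp.

-0.70 percentage points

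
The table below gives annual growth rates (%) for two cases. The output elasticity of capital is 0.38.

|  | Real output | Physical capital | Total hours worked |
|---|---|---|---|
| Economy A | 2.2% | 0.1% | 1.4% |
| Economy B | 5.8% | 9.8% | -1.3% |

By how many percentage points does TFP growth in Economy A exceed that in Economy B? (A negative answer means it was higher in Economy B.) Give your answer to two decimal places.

Labor's share = 1 − 0.38 = 0.62.
Economy A: TFP = 2.2 − 0.038 − 0.868 = 1.294%.
Economy B: TFP = 5.8 − 3.724 + 0.806 = 2.882%.
Difference = 1.294 − (2.882) = -1.588 pp.

-1.59 percentage points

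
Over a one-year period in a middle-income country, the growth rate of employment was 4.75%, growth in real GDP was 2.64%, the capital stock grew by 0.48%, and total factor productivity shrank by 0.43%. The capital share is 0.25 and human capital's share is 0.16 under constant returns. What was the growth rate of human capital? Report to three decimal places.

Human capital grew 0.922%.

Labor's share = 1 − 0.25 − 0.16 = 0.59.
gY = gA + 0.25×0.48 + 0.59×4.75 + 0.16×g.
0.16×g = 2.64 + 0.43 − 2.9225 = 0.1475.
g = 0.1475 / 0.16 = 0.92188%.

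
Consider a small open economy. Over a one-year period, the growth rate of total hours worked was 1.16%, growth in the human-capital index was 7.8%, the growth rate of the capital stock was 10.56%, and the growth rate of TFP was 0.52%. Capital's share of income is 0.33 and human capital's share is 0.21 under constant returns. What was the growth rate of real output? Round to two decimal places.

Real output grew 6.18%.

Labor's share = 1 − 0.33 − 0.21 = 0.46.
The capital stock: 0.33 × 10.56 = 3.4848 pp.
The human-capital index: 0.21 × 7.8 = 1.638 pp.
Total hours worked: 0.46 × 1.16 = 0.5336 pp.
Output growth = 0.52 + 5.6564 = 6.1764%.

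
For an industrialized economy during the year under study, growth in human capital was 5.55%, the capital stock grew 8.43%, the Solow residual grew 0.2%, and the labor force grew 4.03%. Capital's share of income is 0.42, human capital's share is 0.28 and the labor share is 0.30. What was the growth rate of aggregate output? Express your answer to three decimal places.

Aggregate output growth was 6.504%.

Labor's share = 1 − 0.42 − 0.28 = 0.3.
The capital stock: 0.42 × 8.43 = 3.5406 pp.
Human capital: 0.28 × 5.55 = 1.554 pp.
The labor force: 0.3 × 4.03 = 1.209 pp.
Output growth = 0.2 + 6.3036 = 6.5036%.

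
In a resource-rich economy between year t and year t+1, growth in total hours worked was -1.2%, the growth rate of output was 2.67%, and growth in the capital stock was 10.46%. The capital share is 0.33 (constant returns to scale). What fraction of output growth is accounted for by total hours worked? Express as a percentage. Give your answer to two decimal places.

Labor's share = 1 − 0.33 = 0.67.
Total hours worked contributed 0.67 × (-1.2) = -0.804 pp.
Share of growth = -0.804 / 2.67 × 100 = -30.1124%.

-30.11%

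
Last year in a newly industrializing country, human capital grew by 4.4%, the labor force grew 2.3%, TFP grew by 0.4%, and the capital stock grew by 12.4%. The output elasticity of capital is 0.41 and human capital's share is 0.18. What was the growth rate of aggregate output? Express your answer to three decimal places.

7.219%

Labor's share = 1 − 0.41 − 0.18 = 0.41.
The capital stock: 0.41 × 12.4 = 5.084 pp.
Human capital: 0.18 × 4.4 = 0.792 pp.
The labor force: 0.41 × 2.3 = 0.943 pp.
Output growth = 0.4 + 6.819 = 7.219%.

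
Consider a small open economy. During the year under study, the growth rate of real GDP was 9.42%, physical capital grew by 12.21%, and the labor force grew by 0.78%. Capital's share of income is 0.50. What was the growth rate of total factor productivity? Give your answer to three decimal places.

Total factor productivity growth was 2.925%.

Labor's share = 1 − 0.5 = 0.5.
Physical capital: 0.5 × 12.21 = 6.105 pp.
The labor force: 0.5 × 0.78 = 0.39 pp.
TFP growth = 9.42 − 6.495 = 2.925%.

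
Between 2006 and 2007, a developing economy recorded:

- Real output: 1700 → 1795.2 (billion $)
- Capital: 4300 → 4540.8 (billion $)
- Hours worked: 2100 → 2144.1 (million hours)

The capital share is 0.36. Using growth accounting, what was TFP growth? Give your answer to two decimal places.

TFP grew 2.24%.

Real output growth = (1795.2 − 1700) / 1700 = 5.6%.
Capital growth = (4540.8 − 4300) / 4300 = 5.6%.
Hours worked growth = (2144.1 − 2100) / 2100 = 2.1%.
Labor's share = 1 − 0.36 = 0.64.
Capital: 0.36 × 5.6 = 2.016 pp.
Hours worked: 0.64 × 2.1 = 1.344 pp.
TFP growth = 5.6 − 3.36 = 2.24%.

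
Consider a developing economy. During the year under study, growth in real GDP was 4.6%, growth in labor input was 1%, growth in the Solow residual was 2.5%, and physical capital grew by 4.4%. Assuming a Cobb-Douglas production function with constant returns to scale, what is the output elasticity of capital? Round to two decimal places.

gY = gA + α·gK + (1−α)·gL, so gY − gA − gL = α(gK − gL).
4.6 − 2.5 − 1 = α × (4.4 − 1).
1.1 = 3.4 α, so α = 0.3235.

0.32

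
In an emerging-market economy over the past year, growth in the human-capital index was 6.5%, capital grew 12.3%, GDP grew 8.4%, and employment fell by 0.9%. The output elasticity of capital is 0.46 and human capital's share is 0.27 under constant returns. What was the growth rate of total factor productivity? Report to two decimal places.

Total factor productivity grew 1.23%.

Labor's share = 1 − 0.46 − 0.27 = 0.27.
Capital: 0.46 × 12.3 = 5.658 pp.
The human-capital index: 0.27 × 6.5 = 1.755 pp.
Employment: 0.27 × (-0.9) = -0.243 pp.
TFP growth = 8.4 − 7.17 = 1.23%.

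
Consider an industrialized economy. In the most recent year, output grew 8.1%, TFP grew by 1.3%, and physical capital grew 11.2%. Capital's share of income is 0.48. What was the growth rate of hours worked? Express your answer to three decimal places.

Labor's share = 1 − 0.48 = 0.52.
gY = gA + 0.48×11.2 + 0.52×g.
0.52×g = 8.1 − 1.3 − 5.376 = 1.424.
g = 1.424 / 0.52 = 2.73846%.

2.738%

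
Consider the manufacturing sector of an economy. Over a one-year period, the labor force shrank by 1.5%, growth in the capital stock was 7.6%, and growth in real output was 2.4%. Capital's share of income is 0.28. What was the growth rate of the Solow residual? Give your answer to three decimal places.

Labor's share = 1 − 0.28 = 0.72.
The capital stock: 0.28 × 7.6 = 2.128 pp.
The labor force: 0.72 × (-1.5) = -1.08 pp.
TFP growth = 2.4 − 1.048 = 1.352%.

1.352%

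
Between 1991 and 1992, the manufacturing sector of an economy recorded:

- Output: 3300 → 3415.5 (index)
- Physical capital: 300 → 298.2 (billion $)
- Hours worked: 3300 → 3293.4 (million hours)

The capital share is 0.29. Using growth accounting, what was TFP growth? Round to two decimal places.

Output growth = (3415.5 − 3300) / 3300 = 3.5%.
Physical capital growth = (298.2 − 300) / 300 = -0.6%.
Hours worked growth = (3293.4 − 3300) / 3300 = -0.2%.
Labor's share = 1 − 0.29 = 0.71.
Physical capital: 0.29 × (-0.6) = -0.174 pp.
Hours worked: 0.71 × (-0.2) = -0.142 pp.
TFP growth = 3.5 + 0.316 = 3.816%.

TFP grew 3.82%.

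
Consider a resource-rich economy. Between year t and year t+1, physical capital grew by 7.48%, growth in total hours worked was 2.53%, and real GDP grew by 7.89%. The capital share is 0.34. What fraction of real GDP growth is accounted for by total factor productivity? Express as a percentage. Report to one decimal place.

46.6%

Labor's share = 1 − 0.34 = 0.66.
Physical capital: 0.34 × 7.48 = 2.5432 pp.
Total hours worked: 0.66 × 2.53 = 1.6698 pp.
TFP growth = 7.89 − 4.213 = 3.677%.
TFP share of growth = 3.677 / 7.89 × 100 = 46.603%.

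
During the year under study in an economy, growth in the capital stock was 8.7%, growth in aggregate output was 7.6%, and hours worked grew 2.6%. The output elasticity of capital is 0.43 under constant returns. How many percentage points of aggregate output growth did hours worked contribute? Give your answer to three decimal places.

1.482 pp

Labor's share = 1 − 0.43 = 0.57.
Contribution = share × growth = 0.57 × 2.6 = 1.482 pp.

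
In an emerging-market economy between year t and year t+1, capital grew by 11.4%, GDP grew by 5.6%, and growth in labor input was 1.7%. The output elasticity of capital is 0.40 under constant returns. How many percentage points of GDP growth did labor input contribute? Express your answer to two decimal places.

Labor's share = 1 − 0.4 = 0.6.
Contribution = share × growth = 0.6 × 1.7 = 1.02 pp.

1.02 pp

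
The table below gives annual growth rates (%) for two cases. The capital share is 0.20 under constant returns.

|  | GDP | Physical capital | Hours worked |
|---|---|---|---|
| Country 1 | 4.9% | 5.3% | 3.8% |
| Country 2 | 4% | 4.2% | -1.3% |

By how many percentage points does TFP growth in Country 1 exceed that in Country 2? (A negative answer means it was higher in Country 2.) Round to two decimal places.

-3.40 percentage points

Labor's share = 1 − 0.2 = 0.8.
Country 1: TFP = 4.9 − 1.06 − 3.04 = 0.8%.
Country 2: TFP = 4 − 0.84 + 1.04 = 4.2%.
Difference = 0.8 − (4.2) = -3.4 pp.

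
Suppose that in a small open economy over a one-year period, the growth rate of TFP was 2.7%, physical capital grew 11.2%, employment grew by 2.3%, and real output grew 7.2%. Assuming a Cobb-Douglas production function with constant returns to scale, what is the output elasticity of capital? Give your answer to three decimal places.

gY = gA + α·gK + (1−α)·gL, so gY − gA − gL = α(gK − gL).
7.2 − 2.7 − 2.3 = α × (11.2 − 2.3).
2.2 = 8.9 α, so α = 0.24719.

α = 0.247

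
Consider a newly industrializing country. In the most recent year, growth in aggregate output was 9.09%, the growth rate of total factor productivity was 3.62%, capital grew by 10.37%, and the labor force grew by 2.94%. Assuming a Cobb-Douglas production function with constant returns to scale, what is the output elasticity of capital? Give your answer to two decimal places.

gY = gA + α·gK + (1−α)·gL, so gY − gA − gL = α(gK − gL).
9.09 − 3.62 − 2.94 = α × (10.37 − 2.94).
2.53 = 7.43 α, so α = 0.3405.

0.34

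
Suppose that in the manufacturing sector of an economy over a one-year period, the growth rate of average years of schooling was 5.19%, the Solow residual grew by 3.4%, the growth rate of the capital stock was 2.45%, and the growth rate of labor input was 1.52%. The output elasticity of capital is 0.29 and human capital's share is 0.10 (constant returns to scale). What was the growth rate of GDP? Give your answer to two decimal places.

Labor's share = 1 − 0.29 − 0.1 = 0.61.
The capital stock: 0.29 × 2.45 = 0.7105 pp.
Average years of schooling: 0.1 × 5.19 = 0.519 pp.
Labor input: 0.61 × 1.52 = 0.9272 pp.
Output growth = 3.4 + 2.1567 = 5.5567%.

5.56%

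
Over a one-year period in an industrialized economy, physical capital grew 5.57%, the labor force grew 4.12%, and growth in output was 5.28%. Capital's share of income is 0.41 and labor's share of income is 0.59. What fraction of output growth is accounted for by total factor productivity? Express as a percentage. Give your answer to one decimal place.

Total factor productivity accounted for 10.7% of growth.

Labor's share = 1 − 0.41 = 0.59.
Physical capital: 0.41 × 5.57 = 2.2837 pp.
The labor force: 0.59 × 4.12 = 2.4308 pp.
TFP growth = 5.28 − 4.7145 = 0.5655%.
TFP share of growth = 0.5655 / 5.28 × 100 = 10.71%.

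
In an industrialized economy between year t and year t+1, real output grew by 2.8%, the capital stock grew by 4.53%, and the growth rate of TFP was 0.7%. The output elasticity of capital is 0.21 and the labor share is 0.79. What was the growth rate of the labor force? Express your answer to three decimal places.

Labor's share = 1 − 0.21 = 0.79.
gY = gA + 0.21×4.53 + 0.79×g.
0.79×g = 2.8 − 0.7 − 0.9513 = 1.1487.
g = 1.1487 / 0.79 = 1.45405%.

1.454%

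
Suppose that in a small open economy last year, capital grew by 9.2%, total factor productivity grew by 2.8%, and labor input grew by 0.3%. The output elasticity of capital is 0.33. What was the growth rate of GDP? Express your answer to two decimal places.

GDP grew 6.04%.

Labor's share = 1 − 0.33 = 0.67.
Capital: 0.33 × 9.2 = 3.036 pp.
Labor input: 0.67 × 0.3 = 0.201 pp.
Output growth = 2.8 + 3.237 = 6.037%.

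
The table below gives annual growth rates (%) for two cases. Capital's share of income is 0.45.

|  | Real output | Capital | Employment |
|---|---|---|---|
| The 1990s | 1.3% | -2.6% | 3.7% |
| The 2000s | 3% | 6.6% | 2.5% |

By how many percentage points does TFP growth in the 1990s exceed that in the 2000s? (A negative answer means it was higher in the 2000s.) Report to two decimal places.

Labor's share = 1 − 0.45 = 0.55.
The 1990s: TFP = 1.3 + 1.17 − 2.035 = 0.435%.
The 2000s: TFP = 3 − 2.97 − 1.375 = -1.345%.
Difference = 0.435 − (-1.345) = 1.78 pp.

1.78 percentage points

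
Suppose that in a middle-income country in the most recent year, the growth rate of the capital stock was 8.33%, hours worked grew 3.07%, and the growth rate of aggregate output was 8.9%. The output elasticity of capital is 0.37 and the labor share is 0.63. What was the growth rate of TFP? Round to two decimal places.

Labor's share = 1 − 0.37 = 0.63.
The capital stock: 0.37 × 8.33 = 3.0821 pp.
Hours worked: 0.63 × 3.07 = 1.9341 pp.
TFP growth = 8.9 − 5.0162 = 3.8838%.

3.88%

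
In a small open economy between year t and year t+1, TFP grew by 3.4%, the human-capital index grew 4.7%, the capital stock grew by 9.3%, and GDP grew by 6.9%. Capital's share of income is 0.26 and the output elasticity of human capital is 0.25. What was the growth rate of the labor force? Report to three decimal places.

-0.190%

Labor's share = 1 − 0.26 − 0.25 = 0.49.
gY = gA + 0.26×9.3 + 0.25×4.7 + 0.49×g.
0.49×g = 6.9 − 3.4 − 3.593 = -0.093.
g = -0.093 / 0.49 = -0.1898%.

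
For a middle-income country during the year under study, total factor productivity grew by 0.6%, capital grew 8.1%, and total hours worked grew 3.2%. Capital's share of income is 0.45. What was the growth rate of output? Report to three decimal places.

Output growth was 6.005%.

Labor's share = 1 − 0.45 = 0.55.
Capital: 0.45 × 8.1 = 3.645 pp.
Total hours worked: 0.55 × 3.2 = 1.76 pp.
Output growth = 0.6 + 5.405 = 6.005%.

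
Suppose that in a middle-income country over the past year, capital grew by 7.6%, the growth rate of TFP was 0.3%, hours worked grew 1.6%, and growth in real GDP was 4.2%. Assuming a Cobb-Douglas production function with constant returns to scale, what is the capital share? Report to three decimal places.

0.383

gY = gA + α·gK + (1−α)·gL, so gY − gA − gL = α(gK − gL).
4.2 − 0.3 − 1.6 = α × (7.6 − 1.6).
2.3 = 6 α, so α = 0.38333.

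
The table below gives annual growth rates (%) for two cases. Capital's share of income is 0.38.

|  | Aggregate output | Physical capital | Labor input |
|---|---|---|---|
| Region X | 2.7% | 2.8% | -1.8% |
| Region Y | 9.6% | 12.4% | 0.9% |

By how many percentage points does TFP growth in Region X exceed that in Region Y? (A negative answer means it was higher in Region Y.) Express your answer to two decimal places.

Labor's share = 1 − 0.38 = 0.62.
Region X: TFP = 2.7 − 1.064 + 1.116 = 2.752%.
Region Y: TFP = 9.6 − 4.712 − 0.558 = 4.33%.
Difference = 2.752 − (4.33) = -1.578 pp.

-1.58 percentage points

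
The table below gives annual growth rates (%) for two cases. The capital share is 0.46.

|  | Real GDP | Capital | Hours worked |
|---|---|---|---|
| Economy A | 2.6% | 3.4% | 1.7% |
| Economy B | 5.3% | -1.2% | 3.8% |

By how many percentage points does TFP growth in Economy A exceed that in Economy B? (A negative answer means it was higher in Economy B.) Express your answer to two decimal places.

-3.68 percentage points

Labor's share = 1 − 0.46 = 0.54.
Economy A: TFP = 2.6 − 1.564 − 0.918 = 0.118%.
Economy B: TFP = 5.3 + 0.552 − 2.052 = 3.8%.
Difference = 0.118 − (3.8) = -3.682 pp.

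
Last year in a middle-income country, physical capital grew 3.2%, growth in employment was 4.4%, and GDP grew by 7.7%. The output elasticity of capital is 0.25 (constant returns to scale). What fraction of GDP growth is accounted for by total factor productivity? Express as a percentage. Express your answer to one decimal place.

46.8%

Labor's share = 1 − 0.25 = 0.75.
Physical capital: 0.25 × 3.2 = 0.8 pp.
Employment: 0.75 × 4.4 = 3.3 pp.
TFP growth = 7.7 − 4.1 = 3.6%.
TFP share of growth = 3.6 / 7.7 × 100 = 46.753%.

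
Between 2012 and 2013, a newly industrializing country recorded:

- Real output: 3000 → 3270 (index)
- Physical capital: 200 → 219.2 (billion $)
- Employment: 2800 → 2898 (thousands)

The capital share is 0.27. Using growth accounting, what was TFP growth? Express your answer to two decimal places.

Real output growth = (3270 − 3000) / 3000 = 9%.
Physical capital growth = (219.2 − 200) / 200 = 9.6%.
Employment growth = (2898 − 2800) / 2800 = 3.5%.
Labor's share = 1 − 0.27 = 0.73.
Physical capital: 0.27 × 9.6 = 2.592 pp.
Employment: 0.73 × 3.5 = 2.555 pp.
TFP growth = 9 − 5.147 = 3.853%.

TFP grew 3.85%.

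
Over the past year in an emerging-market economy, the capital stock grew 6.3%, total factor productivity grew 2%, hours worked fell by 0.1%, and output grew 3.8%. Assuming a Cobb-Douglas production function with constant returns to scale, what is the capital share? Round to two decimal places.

α = 0.30

gY = gA + α·gK + (1−α)·gL, so gY − gA − gL = α(gK − gL).
3.8 − 2 + 0.1 = α × (6.3 − (-0.1)).
1.9 = 6.4 α, so α = 0.2969.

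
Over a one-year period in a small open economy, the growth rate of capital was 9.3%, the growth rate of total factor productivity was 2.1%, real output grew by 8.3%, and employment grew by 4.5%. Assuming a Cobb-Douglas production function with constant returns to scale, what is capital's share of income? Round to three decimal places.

0.354

gY = gA + α·gK + (1−α)·gL, so gY − gA − gL = α(gK − gL).
8.3 − 2.1 − 4.5 = α × (9.3 − 4.5).
1.7 = 4.8 α, so α = 0.35417.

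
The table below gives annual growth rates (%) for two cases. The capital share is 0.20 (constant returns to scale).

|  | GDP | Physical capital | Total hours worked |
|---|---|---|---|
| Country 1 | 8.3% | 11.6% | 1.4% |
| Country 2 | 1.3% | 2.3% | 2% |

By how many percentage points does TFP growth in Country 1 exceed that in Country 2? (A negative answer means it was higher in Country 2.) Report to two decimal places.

Labor's share = 1 − 0.2 = 0.8.
Country 1: TFP = 8.3 − 2.32 − 1.12 = 4.86%.
Country 2: TFP = 1.3 − 0.46 − 1.6 = -0.76%.
Difference = 4.86 − (-0.76) = 5.62 pp.

5.62 percentage points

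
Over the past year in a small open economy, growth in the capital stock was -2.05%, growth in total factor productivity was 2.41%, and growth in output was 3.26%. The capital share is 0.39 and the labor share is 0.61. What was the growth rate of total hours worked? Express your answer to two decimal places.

Labor's share = 1 − 0.39 = 0.61.
gY = gA + 0.39×(-2.05) + 0.61×g.
0.61×g = 3.26 − 2.41 + 0.7995 = 1.6495.
g = 1.6495 / 0.61 = 2.7041%.

2.70%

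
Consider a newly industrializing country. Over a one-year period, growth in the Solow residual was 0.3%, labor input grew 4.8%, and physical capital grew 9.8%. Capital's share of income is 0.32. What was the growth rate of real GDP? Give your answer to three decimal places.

6.700%

Labor's share = 1 − 0.32 = 0.68.
Physical capital: 0.32 × 9.8 = 3.136 pp.
Labor input: 0.68 × 4.8 = 3.264 pp.
Output growth = 0.3 + 6.4 = 6.7%.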